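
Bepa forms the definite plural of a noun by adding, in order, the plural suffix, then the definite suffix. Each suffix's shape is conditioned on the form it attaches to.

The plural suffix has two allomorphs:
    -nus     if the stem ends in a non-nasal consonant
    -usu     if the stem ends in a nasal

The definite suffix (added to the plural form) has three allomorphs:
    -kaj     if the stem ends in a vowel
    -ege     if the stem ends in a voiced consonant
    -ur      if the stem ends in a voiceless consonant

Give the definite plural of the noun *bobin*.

bobinusukaj

The final consonant of *bobin* is /n/, which is a nasal, so the plural suffix is -usu, giving *bobinusu*.
The final sound of the plural form *bobinusu* is /u/, which is a vowel, so the definite suffix is -kaj, giving *bobinusukaj*.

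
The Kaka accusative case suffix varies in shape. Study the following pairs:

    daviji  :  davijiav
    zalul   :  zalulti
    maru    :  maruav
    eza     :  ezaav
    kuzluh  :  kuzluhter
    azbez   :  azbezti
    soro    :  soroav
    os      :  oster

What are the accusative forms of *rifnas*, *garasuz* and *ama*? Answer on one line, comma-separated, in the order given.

rifnaster, garasuzti, amaav

The suffix is conditioned by the final sound: -ter when the stem ends in a voiceless consonant (*kuzluh*, *os*); -ti when the stem ends in a voiced consonant (*zalul*, *azbez*); -av when the stem ends in a vowel (*daviji*, *maru*, *eza*, *soro*).
*rifnas* — final sound /s/ (a voiceless consonant) → -ter → *rifnaster*.
The final sound of *garasuz* is /z/, which is a voiced consonant, so the suffix is -ti, giving *garasuzti*.
Since the final sound of *ama* is /a/ (a vowel), it takes -av, giving *amaav*.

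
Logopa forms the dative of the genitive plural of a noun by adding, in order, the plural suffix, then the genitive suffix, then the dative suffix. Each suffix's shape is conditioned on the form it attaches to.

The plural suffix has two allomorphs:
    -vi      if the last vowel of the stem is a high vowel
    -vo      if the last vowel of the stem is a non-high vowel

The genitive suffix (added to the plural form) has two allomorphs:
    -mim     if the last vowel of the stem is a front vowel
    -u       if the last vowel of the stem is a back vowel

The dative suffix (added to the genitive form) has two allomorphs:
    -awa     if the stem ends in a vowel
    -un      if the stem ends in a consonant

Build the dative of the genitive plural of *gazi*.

gazivimimun

*gazi* — last vowel /i/ (a high vowel) → -vi → *gazivi*.
The last vowel of the plural form *gazivi* is /i/, which is a front vowel, so the genitive suffix is -mim, giving *gazivimim*.
The final sound of the genitive form *gazivimim* is /m/, which is a consonant, so the dative suffix is -un, giving *gazivimimun*.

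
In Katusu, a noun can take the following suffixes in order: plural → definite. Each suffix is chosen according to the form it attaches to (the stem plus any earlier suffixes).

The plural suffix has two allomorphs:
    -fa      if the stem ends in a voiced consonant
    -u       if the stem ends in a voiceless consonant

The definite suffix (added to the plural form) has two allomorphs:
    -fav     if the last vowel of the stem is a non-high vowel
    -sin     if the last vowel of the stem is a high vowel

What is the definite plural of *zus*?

Since the final consonant of *zus* is /s/ (voiceless), it takes -u, giving *zusu*.
The plural form *zusu* — last vowel /u/ (a high vowel) → -sin → *zususin*.

zususin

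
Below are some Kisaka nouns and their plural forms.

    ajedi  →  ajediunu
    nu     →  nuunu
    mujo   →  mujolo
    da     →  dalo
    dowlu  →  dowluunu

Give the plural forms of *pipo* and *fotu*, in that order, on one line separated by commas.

The alternation tracks the last vowel of the stem — -unu when the last vowel of the stem is a high vowel (*ajedi*, *nu*, *dowlu*); -lo when the last vowel of the stem is a non-high vowel (*mujo*, *da*).
*pipo*: last vowel = /o/, a non-high vowel → -lo → *pipolo*.
Since the last vowel of *fotu* is /u/ (a high vowel), it takes -unu, giving *fotuunu*.

pipolo, fotuunu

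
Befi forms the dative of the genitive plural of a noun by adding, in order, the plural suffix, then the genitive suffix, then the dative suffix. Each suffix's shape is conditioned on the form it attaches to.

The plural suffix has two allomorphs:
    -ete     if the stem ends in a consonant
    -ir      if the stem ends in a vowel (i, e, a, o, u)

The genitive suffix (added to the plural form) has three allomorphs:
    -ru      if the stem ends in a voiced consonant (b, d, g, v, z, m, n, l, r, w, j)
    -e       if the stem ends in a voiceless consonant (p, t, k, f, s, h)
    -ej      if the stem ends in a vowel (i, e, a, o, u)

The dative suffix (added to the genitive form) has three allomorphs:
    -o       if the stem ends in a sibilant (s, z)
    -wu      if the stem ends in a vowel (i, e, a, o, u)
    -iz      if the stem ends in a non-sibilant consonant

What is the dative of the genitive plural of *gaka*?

*gaka*: final sound = /a/, a vowel → -ir → *gakair*.
Since the final sound of the plural form *gakair* is /r/ (a voiced consonant), it takes -ru, giving *gakairru*.
The final sound of the genitive form *gakairru* is /u/, which is a vowel, so the dative suffix is -wu, giving *gakairruwu*.

gakairruwu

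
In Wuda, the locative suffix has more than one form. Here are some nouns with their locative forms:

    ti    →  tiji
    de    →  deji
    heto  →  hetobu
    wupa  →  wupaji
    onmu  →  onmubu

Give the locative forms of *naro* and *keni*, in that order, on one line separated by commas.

The suffix is conditioned by the last vowel: -bu when the last vowel of the stem is a rounded vowel (*heto*, *onmu*); -ji when the last vowel of the stem is an unrounded vowel (*ti*, *de*, *wupa*).
*naro*: last vowel = /o/, a rounded vowel → -bu → *narobu*.
The last vowel of *keni* is /i/, which is an unrounded vowel, so the suffix is -ji, giving *keniji*.

narobu, keniji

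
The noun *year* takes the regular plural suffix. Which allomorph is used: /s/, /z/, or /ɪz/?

The stem *year* ends in a voiced non-sibilant sound.
The plural suffix surfaces as /ɪz/ after sibilants, /s/ after other voiceless consonants, and /z/ after other voiced sounds.
So the plural -s on *year* is pronounced /z/.

/z/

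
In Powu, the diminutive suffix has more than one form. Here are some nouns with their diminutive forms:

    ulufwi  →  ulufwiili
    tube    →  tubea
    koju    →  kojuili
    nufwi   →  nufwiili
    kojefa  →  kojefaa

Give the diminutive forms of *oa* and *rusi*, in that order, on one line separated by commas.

The suffix is conditioned by the last vowel: -ili when the last vowel of the stem is a high vowel (*ulufwi*, *koju*, *nufwi*); -a when the last vowel of the stem is a non-high vowel (*tube*, *kojefa*).
*oa*: last vowel = /a/, a non-high vowel → -a → *oaa*.
Since the last vowel of *rusi* is /i/ (a high vowel), it takes -ili, giving *rusiili*.

oaa, rusiili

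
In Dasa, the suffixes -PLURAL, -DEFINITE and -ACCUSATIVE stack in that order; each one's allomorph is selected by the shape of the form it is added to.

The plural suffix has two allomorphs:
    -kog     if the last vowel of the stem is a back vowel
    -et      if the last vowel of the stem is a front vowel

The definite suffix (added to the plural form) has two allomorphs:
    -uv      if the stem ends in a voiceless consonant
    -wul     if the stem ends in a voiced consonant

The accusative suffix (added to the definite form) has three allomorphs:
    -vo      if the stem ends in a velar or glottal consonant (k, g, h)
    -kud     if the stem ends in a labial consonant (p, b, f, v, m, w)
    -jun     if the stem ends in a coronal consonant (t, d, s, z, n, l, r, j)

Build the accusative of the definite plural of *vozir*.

The last vowel of *vozir* is /i/, which is a front vowel, so the plural suffix is -et, giving *voziret*.
The plural form *voziret*: final consonant = /t/, voiceless → -uv → *voziretuv*.
The final consonant of the definite form *voziretuv* is /v/, which is labial, so the accusative suffix is -kud, giving *voziretuvkud*.

voziretuvkud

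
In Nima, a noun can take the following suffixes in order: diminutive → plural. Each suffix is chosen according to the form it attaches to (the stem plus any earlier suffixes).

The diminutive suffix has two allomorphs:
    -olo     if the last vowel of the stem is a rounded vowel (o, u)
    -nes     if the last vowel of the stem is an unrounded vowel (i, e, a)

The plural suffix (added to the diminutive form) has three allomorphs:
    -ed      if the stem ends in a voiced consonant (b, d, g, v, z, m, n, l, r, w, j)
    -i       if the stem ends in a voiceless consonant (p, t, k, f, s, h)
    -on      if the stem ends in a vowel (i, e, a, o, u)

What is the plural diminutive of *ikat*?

ikatnesi

Since the last vowel of *ikat* is /a/ (an unrounded vowel), it takes -nes, giving *ikatnes*.
The diminutive form *ikatnes* — final sound /s/ (a voiceless consonant) → -i → *ikatnesi*.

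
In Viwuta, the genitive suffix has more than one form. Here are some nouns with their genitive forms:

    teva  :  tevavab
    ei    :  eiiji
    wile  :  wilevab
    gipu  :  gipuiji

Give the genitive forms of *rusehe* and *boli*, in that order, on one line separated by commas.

The pattern is height harmony: -iji when the last vowel of the stem is a high vowel (*ei*, *gipu*); -vab when the last vowel of the stem is a non-high vowel (*teva*, *wile*).
*rusehe*: last vowel = /e/, a non-high vowel → -vab → *rusehevab*.
*boli*: last vowel = /i/, a high vowel → -iji → *boliiji*.

rusehevab, boliiji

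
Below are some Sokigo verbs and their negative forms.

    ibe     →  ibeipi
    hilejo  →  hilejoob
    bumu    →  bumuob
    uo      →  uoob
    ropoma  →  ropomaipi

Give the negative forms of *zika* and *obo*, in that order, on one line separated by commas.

The suffix is conditioned by the last vowel: -ob when the last vowel of the stem is a rounded vowel (*hilejo*, *bumu*, *uo*); -ipi when the last vowel of the stem is an unrounded vowel (*ibe*, *ropoma*).
*zika* — last vowel /a/ (an unrounded vowel) → -ipi → *zikaipi*.
*obo* — last vowel /o/ (a rounded vowel) → -ob → *oboob*.

zikaipi, oboob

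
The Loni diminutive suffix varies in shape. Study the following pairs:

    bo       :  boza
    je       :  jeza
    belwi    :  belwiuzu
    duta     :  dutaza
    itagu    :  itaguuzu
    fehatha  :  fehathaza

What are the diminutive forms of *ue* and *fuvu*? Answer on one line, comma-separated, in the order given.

The alternation tracks the last vowel of the stem — -uzu when the last vowel of the stem is a high vowel (*belwi*, *itagu*); -za when the last vowel of the stem is a non-high vowel (*bo*, *je*, *duta*, *fehatha*).
*ue*: last vowel = /e/, a non-high vowel → -za → *ueza*.
*fuvu* — last vowel /u/ (a high vowel) → -uzu → *fuvuuzu*.

ueza, fuvuuzu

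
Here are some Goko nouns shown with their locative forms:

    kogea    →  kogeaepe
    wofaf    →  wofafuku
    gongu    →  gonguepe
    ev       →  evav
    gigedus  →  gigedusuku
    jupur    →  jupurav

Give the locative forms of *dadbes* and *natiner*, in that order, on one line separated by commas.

dadbesuku, natinerav

The suffix is conditioned by the final sound: -uku when the stem ends in a voiceless consonant (*wofaf*, *gigedus*); -av when the stem ends in a voiced consonant (*ev*, *jupur*); -epe when the stem ends in a vowel (*kogea*, *gongu*).
*dadbes* — final sound /s/ (a voiceless consonant) → -uku → *dadbesuku*.
The final sound of *natiner* is /r/, which is a voiced consonant, so the suffix is -av, giving *natinerav*.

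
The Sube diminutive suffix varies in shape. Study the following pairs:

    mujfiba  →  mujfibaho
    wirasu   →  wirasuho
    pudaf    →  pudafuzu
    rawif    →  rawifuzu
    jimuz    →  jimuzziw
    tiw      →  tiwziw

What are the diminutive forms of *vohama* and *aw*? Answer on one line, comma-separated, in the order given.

The alternation tracks the final sound of the stem — -uzu when the stem ends in a voiceless consonant (*pudaf*, *rawif*); -ziw when the stem ends in a voiced consonant (*jimuz*, *tiw*); -ho when the stem ends in a vowel (*mujfiba*, *wirasu*).
Since the final sound of *vohama* is /a/ (a vowel), it takes -ho, giving *vohamaho*.
*aw* — final sound /w/ (a voiced consonant) → -ziw → *awziw*.

vohamaho, awziw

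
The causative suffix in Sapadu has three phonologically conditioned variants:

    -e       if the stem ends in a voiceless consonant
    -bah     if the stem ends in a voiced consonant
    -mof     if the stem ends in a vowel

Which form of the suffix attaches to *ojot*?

*ojot* — final sound /t/ (a voiceless consonant) → -e.

-e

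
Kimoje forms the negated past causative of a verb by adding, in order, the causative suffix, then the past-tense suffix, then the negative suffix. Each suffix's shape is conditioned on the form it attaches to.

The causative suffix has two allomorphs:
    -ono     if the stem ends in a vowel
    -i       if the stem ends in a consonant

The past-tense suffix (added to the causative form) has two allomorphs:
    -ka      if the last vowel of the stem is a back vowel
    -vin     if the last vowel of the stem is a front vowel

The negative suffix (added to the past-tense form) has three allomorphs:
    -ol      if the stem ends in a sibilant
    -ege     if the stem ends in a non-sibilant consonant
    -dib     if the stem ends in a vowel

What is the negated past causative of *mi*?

*mi* — final sound /i/ (a vowel) → -ono → *miono*.
Since the last vowel of the causative form *miono* is /o/ (a back vowel), it takes -ka, giving *mionoka*.
The final sound of the past-tense form *mionoka* is /a/, which is a vowel, so the negative suffix is -dib, giving *mionokadib*.

mionokadib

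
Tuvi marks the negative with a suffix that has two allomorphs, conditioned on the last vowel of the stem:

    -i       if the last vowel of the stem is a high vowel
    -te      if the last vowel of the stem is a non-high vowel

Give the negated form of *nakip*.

nakipi

*nakip*: last vowel = /i/, a high vowel → -i → *nakipi*.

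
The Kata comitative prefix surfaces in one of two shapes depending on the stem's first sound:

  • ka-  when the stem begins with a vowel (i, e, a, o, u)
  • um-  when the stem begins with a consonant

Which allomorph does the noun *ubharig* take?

ka-

*ubharig*: first sound = /u/, a vowel → ka-.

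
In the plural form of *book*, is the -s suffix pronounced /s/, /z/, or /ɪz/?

The stem *book* ends in a voiceless non-sibilant consonant.
The plural suffix surfaces as /ɪz/ after sibilants, /s/ after other voiceless consonants, and /z/ after other voiced sounds.
So the plural -s on *book* is pronounced /s/.

/s/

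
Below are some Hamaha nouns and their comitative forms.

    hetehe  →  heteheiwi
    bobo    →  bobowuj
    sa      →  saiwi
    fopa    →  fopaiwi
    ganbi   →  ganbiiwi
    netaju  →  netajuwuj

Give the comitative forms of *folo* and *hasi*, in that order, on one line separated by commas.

The alternation tracks the last vowel of the stem — -wuj when the last vowel of the stem is a rounded vowel (*bobo*, *netaju*); -iwi when the last vowel of the stem is an unrounded vowel (*hetehe*, *sa*, *fopa*, *ganbi*).
The last vowel of *folo* is /o/, which is a rounded vowel, so the suffix is -wuj, giving *folowuj*.
The last vowel of *hasi* is /i/, which is an unrounded vowel, so the suffix is -iwi, giving *hasiiwi*.

folowuj, hasiiwi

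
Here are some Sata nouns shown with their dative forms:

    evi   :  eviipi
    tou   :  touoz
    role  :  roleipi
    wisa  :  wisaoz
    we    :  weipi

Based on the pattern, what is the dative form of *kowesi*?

The pattern is front/back vowel harmony: -ipi when the last vowel of the stem is a front vowel (*evi*, *role*, *we*); -oz when the last vowel of the stem is a back vowel (*tou*, *wisa*).
Since the last vowel of *kowesi* is /i/ (a front vowel), it takes -ipi, giving *kowesiipi*.

kowesiipi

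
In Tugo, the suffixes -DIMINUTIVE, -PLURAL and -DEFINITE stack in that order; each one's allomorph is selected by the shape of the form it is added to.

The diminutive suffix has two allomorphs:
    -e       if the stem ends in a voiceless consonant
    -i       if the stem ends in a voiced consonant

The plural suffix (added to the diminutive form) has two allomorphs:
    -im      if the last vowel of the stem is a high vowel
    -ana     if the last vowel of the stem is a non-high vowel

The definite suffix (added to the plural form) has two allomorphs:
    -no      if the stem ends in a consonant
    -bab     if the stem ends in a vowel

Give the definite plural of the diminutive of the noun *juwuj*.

Since the final consonant of *juwuj* is /j/ (voiced), it takes -i, giving *juwuji*.
Since the last vowel of the diminutive form *juwuji* is /i/ (a high vowel), it takes -im, giving *juwujiim*.
The final sound of the plural form *juwujiim* is /m/, which is a consonant, so the definite suffix is -no, giving *juwujiimno*.

juwujiimno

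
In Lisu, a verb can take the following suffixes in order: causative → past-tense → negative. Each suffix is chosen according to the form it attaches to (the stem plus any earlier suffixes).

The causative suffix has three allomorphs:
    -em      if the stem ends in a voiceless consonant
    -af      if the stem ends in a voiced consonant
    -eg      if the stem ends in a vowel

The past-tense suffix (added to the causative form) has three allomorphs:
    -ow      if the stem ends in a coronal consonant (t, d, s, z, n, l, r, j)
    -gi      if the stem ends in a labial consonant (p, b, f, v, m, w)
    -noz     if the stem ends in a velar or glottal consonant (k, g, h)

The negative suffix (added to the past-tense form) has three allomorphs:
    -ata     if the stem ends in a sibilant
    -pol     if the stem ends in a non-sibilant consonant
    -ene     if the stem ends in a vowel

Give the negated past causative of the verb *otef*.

*otef* — final sound /f/ (a voiceless consonant) → -em → *otefem*.
The final consonant of the causative form *otefem* is /m/, which is labial, so the past-tense suffix is -gi, giving *otefemgi*.
The past-tense form *otefemgi*: final sound = /i/, a vowel → -ene → *otefemgiene*.

otefemgiene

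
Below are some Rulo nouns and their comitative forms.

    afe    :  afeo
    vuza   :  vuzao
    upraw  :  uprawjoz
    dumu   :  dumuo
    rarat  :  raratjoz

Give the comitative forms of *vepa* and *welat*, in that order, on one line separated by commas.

vepao, welatjoz

The pattern is consonant vs. vowel: -joz when the stem ends in a consonant (*upraw*, *rarat*); -o when the stem ends in a vowel (*afe*, *vuza*, *dumu*).
*vepa*: final sound = /a/, a vowel → -o → *vepao*.
The final sound of *welat* is /t/, which is a consonant, so the suffix is -joz, giving *welatjoz*.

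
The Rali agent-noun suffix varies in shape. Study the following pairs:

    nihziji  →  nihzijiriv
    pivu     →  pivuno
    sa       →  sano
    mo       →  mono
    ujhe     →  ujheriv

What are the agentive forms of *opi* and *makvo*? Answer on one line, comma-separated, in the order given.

The alternation tracks the last vowel of the stem — -riv when the last vowel of the stem is a front vowel (*nihziji*, *ujhe*); -no when the last vowel of the stem is a back vowel (*pivu*, *sa*, *mo*).
Since the last vowel of *opi* is /i/ (a front vowel), it takes -riv, giving *opiriv*.
Since the last vowel of *makvo* is /o/ (a back vowel), it takes -no, giving *makvono*.

opiriv, makvono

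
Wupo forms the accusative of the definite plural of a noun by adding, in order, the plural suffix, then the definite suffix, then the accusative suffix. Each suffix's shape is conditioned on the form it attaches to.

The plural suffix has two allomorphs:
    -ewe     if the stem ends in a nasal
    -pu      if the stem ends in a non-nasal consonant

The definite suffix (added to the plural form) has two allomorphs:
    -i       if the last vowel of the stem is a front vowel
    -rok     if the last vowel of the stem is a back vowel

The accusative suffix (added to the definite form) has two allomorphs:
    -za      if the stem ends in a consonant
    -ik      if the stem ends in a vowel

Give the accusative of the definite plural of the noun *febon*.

The final consonant of *febon* is /n/, which is a nasal, so the plural suffix is -ewe, giving *febonewe*.
Since the last vowel of the plural form *febonewe* is /e/ (a front vowel), it takes -i, giving *febonewei*.
Since the final sound of the definite form *febonewei* is /i/ (a vowel), it takes -ik, giving *feboneweiik*.

feboneweiik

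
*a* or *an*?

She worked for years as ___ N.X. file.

The indefinite article is chosen by the initial *sound* of the following word, not its spelling.
The initialism *N.X.* is read letter by letter; the first letter, N, is pronounced /ɛn/, which begins with a vowel sound.
So the article is *an*: She worked for years as an N.X. file.

an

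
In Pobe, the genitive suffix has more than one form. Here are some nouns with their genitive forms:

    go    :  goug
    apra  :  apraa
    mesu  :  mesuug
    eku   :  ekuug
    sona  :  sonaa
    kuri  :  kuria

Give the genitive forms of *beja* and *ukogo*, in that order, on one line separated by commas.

bejaa, ukogoug

The alternation tracks the last vowel of the stem — -ug when the last vowel of the stem is a rounded vowel (*go*, *mesu*, *eku*); -a when the last vowel of the stem is an unrounded vowel (*apra*, *sona*, *kuri*).
*beja*: last vowel = /a/, an unrounded vowel → -a → *bejaa*.
*ukogo*: last vowel = /o/, a rounded vowel → -ug → *ukogoug*.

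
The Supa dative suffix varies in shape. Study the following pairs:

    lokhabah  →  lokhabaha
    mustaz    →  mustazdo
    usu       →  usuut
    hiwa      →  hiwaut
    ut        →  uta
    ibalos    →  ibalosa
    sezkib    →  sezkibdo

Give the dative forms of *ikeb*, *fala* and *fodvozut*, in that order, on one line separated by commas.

ikebdo, falaut, fodvozuta

The alternation tracks the final sound of the stem — -a when the stem ends in a voiceless consonant (*lokhabah*, *ut*, *ibalos*); -do when the stem ends in a voiced consonant (*mustaz*, *sezkib*); -ut when the stem ends in a vowel (*usu*, *hiwa*).
Since the final sound of *ikeb* is /b/ (a voiced consonant), it takes -do, giving *ikebdo*.
Since the final sound of *fala* is /a/ (a vowel), it takes -ut, giving *falaut*.
Since the final sound of *fodvozut* is /t/ (a voiceless consonant), it takes -a, giving *fodvozuta*.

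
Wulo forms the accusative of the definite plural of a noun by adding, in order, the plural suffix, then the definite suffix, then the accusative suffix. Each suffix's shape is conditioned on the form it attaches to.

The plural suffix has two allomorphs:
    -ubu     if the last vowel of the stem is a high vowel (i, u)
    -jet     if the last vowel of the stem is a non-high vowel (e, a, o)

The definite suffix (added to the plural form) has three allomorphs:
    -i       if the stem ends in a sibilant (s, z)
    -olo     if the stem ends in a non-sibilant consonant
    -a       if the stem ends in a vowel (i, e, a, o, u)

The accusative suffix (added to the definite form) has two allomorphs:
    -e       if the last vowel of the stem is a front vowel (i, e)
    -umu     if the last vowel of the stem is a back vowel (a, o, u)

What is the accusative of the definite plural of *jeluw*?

*jeluw* — last vowel /u/ (a high vowel) → -ubu → *jeluwubu*.
Since the final sound of the plural form *jeluwubu* is /u/ (a vowel), it takes -a, giving *jeluwubua*.
Since the last vowel of the definite form *jeluwubua* is /a/ (a back vowel), it takes -umu, giving *jeluwubuaumu*.

jeluwubuaumu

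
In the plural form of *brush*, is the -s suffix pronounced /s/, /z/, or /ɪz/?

The stem *brush* ends in a sibilant (/s, z, ʃ, ʒ, tʃ, dʒ/).
The plural suffix surfaces as /ɪz/ after sibilants, /s/ after other voiceless consonants, and /z/ after other voiced sounds.
So the plural -s on *brush* is pronounced /ɪz/.

/ɪz/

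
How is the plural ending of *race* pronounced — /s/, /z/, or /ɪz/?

/ɪz/

The stem *race* ends in a sibilant (/s, z, ʃ, ʒ, tʃ, dʒ/).
The plural suffix surfaces as /ɪz/ after sibilants, /s/ after other voiceless consonants, and /z/ after other voiced sounds.
So the plural -s on *race* is pronounced /ɪz/.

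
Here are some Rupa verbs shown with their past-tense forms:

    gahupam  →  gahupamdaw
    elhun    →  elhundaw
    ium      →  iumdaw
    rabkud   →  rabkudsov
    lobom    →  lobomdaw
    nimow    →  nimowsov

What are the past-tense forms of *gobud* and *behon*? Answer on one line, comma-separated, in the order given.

The alternation tracks the final consonant of the stem — -daw when the stem ends in a nasal (*gahupam*, *elhun*, *ium*, *lobom*); -sov when the stem ends in a non-nasal consonant (*rabkud*, *nimow*).
*gobud*: final consonant = /d/, non-nasal → -sov → *gobudsov*.
*behon*: final consonant = /n/, a nasal → -daw → *behondaw*.

gobudsov, behondaw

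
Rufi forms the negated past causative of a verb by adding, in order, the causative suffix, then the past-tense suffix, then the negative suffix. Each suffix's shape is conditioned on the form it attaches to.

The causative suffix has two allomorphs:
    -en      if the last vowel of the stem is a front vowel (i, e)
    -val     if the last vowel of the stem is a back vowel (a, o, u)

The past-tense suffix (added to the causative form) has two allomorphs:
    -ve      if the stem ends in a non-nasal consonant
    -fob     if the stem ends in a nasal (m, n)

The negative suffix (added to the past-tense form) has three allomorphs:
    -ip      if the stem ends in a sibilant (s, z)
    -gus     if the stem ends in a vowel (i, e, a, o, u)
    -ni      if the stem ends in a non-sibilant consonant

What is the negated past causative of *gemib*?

gemibenfobni

*gemib*: last vowel = /i/, a front vowel → -en → *gemiben*.
The final consonant of the causative form *gemiben* is /n/, which is a nasal, so the past-tense suffix is -fob, giving *gemibenfob*.
The past-tense form *gemibenfob*: final sound = /b/, a non-sibilant consonant → -ni → *gemibenfobni*.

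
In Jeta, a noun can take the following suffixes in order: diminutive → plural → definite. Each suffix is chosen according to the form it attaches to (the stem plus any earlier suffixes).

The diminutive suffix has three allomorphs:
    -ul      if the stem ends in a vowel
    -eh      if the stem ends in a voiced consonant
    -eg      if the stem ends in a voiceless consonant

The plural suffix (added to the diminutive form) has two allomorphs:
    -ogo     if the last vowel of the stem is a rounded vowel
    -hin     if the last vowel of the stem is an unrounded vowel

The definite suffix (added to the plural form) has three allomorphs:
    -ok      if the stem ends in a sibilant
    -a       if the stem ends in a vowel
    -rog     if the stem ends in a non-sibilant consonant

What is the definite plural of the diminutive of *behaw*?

behawehhinrog

The final sound of *behaw* is /w/, which is a voiced consonant, so the diminutive suffix is -eh, giving *behaweh*.
The diminutive form *behaweh*: last vowel = /e/, an unrounded vowel → -hin → *behawehhin*.
The plural form *behawehhin*: final sound = /n/, a non-sibilant consonant → -rog → *behawehhinrog*.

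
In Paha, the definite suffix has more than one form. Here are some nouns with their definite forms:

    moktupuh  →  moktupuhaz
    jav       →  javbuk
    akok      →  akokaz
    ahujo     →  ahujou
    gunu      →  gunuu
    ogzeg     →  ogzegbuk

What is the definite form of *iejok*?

The suffix is conditioned by the final sound: -az when the stem ends in a voiceless consonant (*moktupuh*, *akok*); -buk when the stem ends in a voiced consonant (*jav*, *ogzeg*); -u when the stem ends in a vowel (*ahujo*, *gunu*).
Since the final sound of *iejok* is /k/ (a voiceless consonant), it takes -az, giving *iejokaz*.

iejokaz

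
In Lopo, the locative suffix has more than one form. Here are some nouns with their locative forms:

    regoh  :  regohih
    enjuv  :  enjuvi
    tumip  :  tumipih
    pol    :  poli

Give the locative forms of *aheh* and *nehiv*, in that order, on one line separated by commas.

ahehih, nehivi

Looking at the final consonant of each stem: -ih when the stem ends in a voiceless consonant (*regoh*, *tumip*); -i when the stem ends in a voiced consonant (*enjuv*, *pol*).
*aheh*: final consonant = /h/, voiceless → -ih → *ahehih*.
Since the final consonant of *nehiv* is /v/ (voiced), it takes -i, giving *nehivi*.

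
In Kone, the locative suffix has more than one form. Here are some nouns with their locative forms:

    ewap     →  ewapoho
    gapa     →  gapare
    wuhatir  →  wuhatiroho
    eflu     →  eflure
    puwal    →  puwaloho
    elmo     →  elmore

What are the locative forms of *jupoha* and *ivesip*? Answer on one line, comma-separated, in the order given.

jupohare, ivesipoho

The suffix is conditioned by the final sound: -oho when the stem ends in a consonant (*ewap*, *wuhatir*, *puwal*); -re when the stem ends in a vowel (*gapa*, *eflu*, *elmo*).
The final sound of *jupoha* is /a/, which is a vowel, so the suffix is -re, giving *jupohare*.
*ivesip* — final sound /p/ (a consonant) → -oho → *ivesipoho*.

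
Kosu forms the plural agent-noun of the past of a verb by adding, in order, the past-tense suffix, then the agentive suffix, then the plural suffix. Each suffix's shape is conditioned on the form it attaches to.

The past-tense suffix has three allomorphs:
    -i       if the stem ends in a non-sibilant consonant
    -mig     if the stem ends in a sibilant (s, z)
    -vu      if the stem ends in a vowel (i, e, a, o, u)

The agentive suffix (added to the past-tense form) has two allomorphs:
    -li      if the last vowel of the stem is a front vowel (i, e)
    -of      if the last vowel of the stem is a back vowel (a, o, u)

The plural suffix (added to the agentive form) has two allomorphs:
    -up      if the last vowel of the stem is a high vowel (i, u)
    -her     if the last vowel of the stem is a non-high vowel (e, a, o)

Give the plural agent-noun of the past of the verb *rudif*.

The final sound of *rudif* is /f/, which is a non-sibilant consonant, so the past-tense suffix is -i, giving *rudifi*.
The past-tense form *rudifi*: last vowel = /i/, a front vowel → -li → *rudifili*.
The agentive form *rudifili* — last vowel /i/ (a high vowel) → -up → *rudifiliup*.

rudifiliup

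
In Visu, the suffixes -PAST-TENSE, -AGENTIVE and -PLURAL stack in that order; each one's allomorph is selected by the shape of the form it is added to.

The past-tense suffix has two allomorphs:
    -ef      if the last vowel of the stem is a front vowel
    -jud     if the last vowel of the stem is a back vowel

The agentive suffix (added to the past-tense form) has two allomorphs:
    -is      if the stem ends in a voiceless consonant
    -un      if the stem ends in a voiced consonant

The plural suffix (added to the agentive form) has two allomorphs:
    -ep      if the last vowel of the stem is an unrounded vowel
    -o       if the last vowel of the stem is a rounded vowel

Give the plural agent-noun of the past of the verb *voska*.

voskajuduno

*voska*: last vowel = /a/, a back vowel → -jud → *voskajud*.
The final consonant of the past-tense form *voskajud* is /d/, which is voiced, so the agentive suffix is -un, giving *voskajudun*.
Since the last vowel of the agentive form *voskajudun* is /u/ (a rounded vowel), it takes -o, giving *voskajuduno*.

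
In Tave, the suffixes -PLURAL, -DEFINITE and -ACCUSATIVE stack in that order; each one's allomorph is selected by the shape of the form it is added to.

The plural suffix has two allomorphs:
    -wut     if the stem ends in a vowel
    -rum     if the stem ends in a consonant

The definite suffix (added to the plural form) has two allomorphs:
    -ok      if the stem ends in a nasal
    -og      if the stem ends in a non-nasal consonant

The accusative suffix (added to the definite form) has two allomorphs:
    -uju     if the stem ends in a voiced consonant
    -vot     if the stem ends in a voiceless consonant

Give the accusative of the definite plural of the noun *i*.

iwutoguju

Since the final sound of *i* is /i/ (a vowel), it takes -wut, giving *iwut*.
The plural form *iwut*: final consonant = /t/, non-nasal → -og → *iwutog*.
Since the final consonant of the definite form *iwutog* is /g/ (voiced), it takes -uju, giving *iwutoguju*.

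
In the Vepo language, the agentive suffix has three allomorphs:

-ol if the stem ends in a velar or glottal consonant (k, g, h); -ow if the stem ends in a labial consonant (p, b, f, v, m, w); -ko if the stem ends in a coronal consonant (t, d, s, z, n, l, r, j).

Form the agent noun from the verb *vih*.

vihol

Since the final consonant of *vih* is /h/ (velar/glottal), it takes -ol, giving *vihol*.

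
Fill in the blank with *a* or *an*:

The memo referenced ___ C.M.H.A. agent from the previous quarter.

a

The indefinite article is chosen by the initial *sound* of the following word, not its spelling.
The initialism *C.M.H.A.* is read letter by letter; the first letter, C, is pronounced /siː/, which begins with a consonant sound.
So the article is *a*: The memo referenced a C.M.H.A. agent from the previous quarter.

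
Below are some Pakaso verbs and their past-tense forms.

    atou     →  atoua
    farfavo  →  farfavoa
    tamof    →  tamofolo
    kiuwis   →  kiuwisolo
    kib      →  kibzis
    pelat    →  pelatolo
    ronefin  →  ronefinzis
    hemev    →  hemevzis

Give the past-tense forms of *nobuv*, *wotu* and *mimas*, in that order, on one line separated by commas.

The alternation tracks the final sound of the stem — -olo when the stem ends in a voiceless consonant (*tamof*, *kiuwis*, *pelat*); -zis when the stem ends in a voiced consonant (*kib*, *ronefin*, *hemev*); -a when the stem ends in a vowel (*atou*, *farfavo*).
The final sound of *nobuv* is /v/, which is a voiced consonant, so the suffix is -zis, giving *nobuvzis*.
The final sound of *wotu* is /u/, which is a vowel, so the suffix is -a, giving *wotua*.
*mimas* — final sound /s/ (a voiceless consonant) → -olo → *mimasolo*.

nobuvzis, wotua, mimasolo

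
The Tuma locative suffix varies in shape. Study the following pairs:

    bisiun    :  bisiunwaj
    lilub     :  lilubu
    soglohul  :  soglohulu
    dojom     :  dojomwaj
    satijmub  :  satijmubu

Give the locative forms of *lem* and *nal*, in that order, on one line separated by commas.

The pattern is nasality of the final consonant: -waj when the stem ends in a nasal (*bisiun*, *dojom*); -u when the stem ends in a non-nasal consonant (*lilub*, *soglohul*, *satijmub*).
*lem* — final consonant /m/ (a nasal) → -waj → *lemwaj*.
*nal*: final consonant = /l/, non-nasal → -u → *nalu*.

lemwaj, nalu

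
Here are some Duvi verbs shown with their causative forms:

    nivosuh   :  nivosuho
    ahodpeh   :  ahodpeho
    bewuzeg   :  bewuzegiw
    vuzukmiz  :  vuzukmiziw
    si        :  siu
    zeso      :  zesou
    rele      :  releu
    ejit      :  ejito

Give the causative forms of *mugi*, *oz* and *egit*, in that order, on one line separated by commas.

Looking at the final sound of each stem: -o when the stem ends in a voiceless consonant (*nivosuh*, *ahodpeh*, *ejit*); -iw when the stem ends in a voiced consonant (*bewuzeg*, *vuzukmiz*); -u when the stem ends in a vowel (*si*, *zeso*, *rele*).
*mugi* — final sound /i/ (a vowel) → -u → *mugiu*.
The final sound of *oz* is /z/, which is a voiced consonant, so the suffix is -iw, giving *oziw*.
*egit* — final sound /t/ (a voiceless consonant) → -o → *egito*.

mugiu, oziw, egito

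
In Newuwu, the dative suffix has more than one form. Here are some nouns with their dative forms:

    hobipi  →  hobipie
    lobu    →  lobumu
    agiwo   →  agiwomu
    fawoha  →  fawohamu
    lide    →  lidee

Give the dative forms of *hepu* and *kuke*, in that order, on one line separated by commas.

hepumu, kukee

The suffix is conditioned by the last vowel: -e when the last vowel of the stem is a front vowel (*hobipi*, *lide*); -mu when the last vowel of the stem is a back vowel (*lobu*, *agiwo*, *fawoha*).
Since the last vowel of *hepu* is /u/ (a back vowel), it takes -mu, giving *hepumu*.
The last vowel of *kuke* is /e/, which is a front vowel, so the suffix is -e, giving *kukee*.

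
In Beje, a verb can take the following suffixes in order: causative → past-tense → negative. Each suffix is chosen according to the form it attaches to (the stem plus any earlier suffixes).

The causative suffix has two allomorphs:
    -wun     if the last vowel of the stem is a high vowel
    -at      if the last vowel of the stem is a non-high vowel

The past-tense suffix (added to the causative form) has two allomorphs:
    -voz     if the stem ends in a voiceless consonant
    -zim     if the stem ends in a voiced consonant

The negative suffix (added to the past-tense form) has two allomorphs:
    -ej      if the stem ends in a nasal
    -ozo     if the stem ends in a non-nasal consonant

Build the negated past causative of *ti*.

*ti* — last vowel /i/ (a high vowel) → -wun → *tiwun*.
The causative form *tiwun* — final consonant /n/ (voiced) → -zim → *tiwunzim*.
Since the final consonant of the past-tense form *tiwunzim* is /m/ (a nasal), it takes -ej, giving *tiwunzimej*.

tiwunzimej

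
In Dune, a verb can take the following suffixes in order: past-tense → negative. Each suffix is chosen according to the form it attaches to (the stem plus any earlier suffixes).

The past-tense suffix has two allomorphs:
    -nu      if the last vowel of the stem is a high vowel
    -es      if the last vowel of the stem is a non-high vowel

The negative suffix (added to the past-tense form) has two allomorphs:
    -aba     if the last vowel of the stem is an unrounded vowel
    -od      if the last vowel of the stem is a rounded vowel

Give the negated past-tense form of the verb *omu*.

omunuod

Since the last vowel of *omu* is /u/ (a high vowel), it takes -nu, giving *omunu*.
Since the last vowel of the past-tense form *omunu* is /u/ (a rounded vowel), it takes -od, giving *omunuod*.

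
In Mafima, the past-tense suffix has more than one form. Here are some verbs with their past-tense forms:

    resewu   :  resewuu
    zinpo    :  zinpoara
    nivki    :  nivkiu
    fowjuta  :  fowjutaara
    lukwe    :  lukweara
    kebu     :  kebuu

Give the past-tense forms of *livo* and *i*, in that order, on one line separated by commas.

livoara, iu

The pattern is height harmony: -u when the last vowel of the stem is a high vowel (*resewu*, *nivki*, *kebu*); -ara when the last vowel of the stem is a non-high vowel (*zinpo*, *fowjuta*, *lukwe*).
*livo* — last vowel /o/ (a non-high vowel) → -ara → *livoara*.
The last vowel of *i* is /i/, which is a high vowel, so the suffix is -u, giving *iu*.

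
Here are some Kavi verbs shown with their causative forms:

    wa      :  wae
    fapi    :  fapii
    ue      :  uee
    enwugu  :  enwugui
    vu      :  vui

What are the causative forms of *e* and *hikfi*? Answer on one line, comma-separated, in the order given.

ee, hikfii

Looking at the last vowel of each stem: -i when the last vowel of the stem is a high vowel (*fapi*, *enwugu*, *vu*); -e when the last vowel of the stem is a non-high vowel (*wa*, *ue*).
*e*: last vowel = /e/, a non-high vowel → -e → *ee*.
Since the last vowel of *hikfi* is /i/ (a high vowel), it takes -i, giving *hikfii*.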